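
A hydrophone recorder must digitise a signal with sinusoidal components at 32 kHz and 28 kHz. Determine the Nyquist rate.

64 kHz

Highest-frequency component: 32 kHz.
Nyquist rate = 2 × 32 kHz = 64 kHz.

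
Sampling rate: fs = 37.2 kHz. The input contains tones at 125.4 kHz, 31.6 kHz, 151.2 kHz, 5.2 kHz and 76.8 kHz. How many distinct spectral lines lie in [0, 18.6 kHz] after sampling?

4

fs/2 = 18.6 kHz.
125.4 kHz mod fs = 13.8 kHz.
13.8 kHz ≤ fs/2 = 18.6 kHz, appears at 13.8 kHz.
31.6 kHz > fs/2 = 18.6 kHz, folds to fs − 31.6 kHz = 5.6 kHz.
151.2 kHz mod fs = 2.4 kHz.
2.4 kHz ≤ fs/2 = 18.6 kHz, appears at 2.4 kHz.
5.2 kHz ≤ fs/2 = 18.6 kHz, passes unchanged.
76.8 kHz mod fs = 2.4 kHz.
2.4 kHz ≤ fs/2 = 18.6 kHz, appears at 2.4 kHz.
Distinct values: {2.4 kHz, 5.2 kHz, 5.6 kHz, 13.8 kHz} → 4.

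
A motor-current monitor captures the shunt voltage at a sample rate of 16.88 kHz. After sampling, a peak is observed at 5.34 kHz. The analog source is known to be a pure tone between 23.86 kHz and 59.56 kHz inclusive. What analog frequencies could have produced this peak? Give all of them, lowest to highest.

Frequencies that alias to 5.34 kHz are k·fs ± 5.34 kHz for integer k ≥ 0.
k=0: 5.34 kHz.
k=1: 11.54 kHz, 22.22 kHz.
k=2: 28.42 kHz, 39.1 kHz.
k=3: 45.3 kHz, 55.98 kHz.
k=4: 62.18 kHz, 72.86 kHz.
Within [23.86 kHz, 59.56 kHz]: 28.42 kHz, 39.1 kHz, 45.3 kHz, 55.98 kHz.

28.42 kHz, 39.1 kHz, 45.3 kHz, 55.98 kHz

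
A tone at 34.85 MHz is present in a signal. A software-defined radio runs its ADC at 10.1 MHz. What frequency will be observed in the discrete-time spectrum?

34.85 MHz mod fs = 4.55 MHz.
4.55 MHz ≤ fs/2 = 5.05 MHz, appears at 4.55 MHz.

4.55 MHz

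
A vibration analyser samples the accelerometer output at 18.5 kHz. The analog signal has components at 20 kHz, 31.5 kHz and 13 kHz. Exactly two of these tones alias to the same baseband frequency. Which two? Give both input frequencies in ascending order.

fs/2 = 9.25 kHz.
20 kHz mod fs = 1.5 kHz.
1.5 kHz ≤ fs/2 = 9.25 kHz, appears at 1.5 kHz.
31.5 kHz mod fs = 13 kHz.
13 kHz > fs/2 = 9.25 kHz, folds to fs − 13 kHz = 5.5 kHz.
13 kHz > fs/2 = 9.25 kHz, folds to fs − 13 kHz = 5.5 kHz.
13 kHz and 31.5 kHz both map to 5.5 kHz.

13 kHz, 31.5 kHz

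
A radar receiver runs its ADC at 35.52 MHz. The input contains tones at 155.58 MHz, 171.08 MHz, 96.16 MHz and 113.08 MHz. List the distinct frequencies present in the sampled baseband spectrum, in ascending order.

6.52 MHz, 10.4 MHz, 13.5 MHz

fs/2 = 17.76 MHz.
155.58 MHz mod fs = 13.5 MHz.
13.5 MHz ≤ fs/2 = 17.76 MHz, appears at 13.5 MHz.
171.08 MHz mod fs = 29 MHz.
29 MHz > fs/2 = 17.76 MHz, folds to fs − 29 MHz = 6.52 MHz.
96.16 MHz mod fs = 25.12 MHz.
25.12 MHz > fs/2 = 17.76 MHz, folds to fs − 25.12 MHz = 10.4 MHz.
113.08 MHz mod fs = 6.52 MHz.
6.52 MHz ≤ fs/2 = 17.76 MHz, appears at 6.52 MHz.
Distinct values: {6.52 MHz, 10.4 MHz, 13.5 MHz}.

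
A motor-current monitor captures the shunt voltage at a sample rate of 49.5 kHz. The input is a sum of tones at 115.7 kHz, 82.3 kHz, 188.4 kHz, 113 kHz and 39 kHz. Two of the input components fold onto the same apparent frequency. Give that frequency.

fs/2 = 24.75 kHz.
115.7 kHz mod fs = 16.7 kHz.
16.7 kHz ≤ fs/2 = 24.75 kHz, appears at 16.7 kHz.
82.3 kHz mod fs = 32.8 kHz.
32.8 kHz > fs/2 = 24.75 kHz, folds to fs − 32.8 kHz = 16.7 kHz.
188.4 kHz mod fs = 39.9 kHz.
39.9 kHz > fs/2 = 24.75 kHz, folds to fs − 39.9 kHz = 9.6 kHz.
113 kHz mod fs = 14 kHz.
14 kHz ≤ fs/2 = 24.75 kHz, appears at 14 kHz.
39 kHz > fs/2 = 24.75 kHz, folds to fs − 39 kHz = 10.5 kHz.
82.3 kHz and 115.7 kHz both map to 16.7 kHz.

16.7 kHz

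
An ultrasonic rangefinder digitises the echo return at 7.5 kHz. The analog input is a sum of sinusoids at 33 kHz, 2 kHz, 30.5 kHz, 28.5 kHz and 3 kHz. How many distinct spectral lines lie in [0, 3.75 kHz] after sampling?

4

fs/2 = 3.75 kHz.
33 kHz mod fs = 3 kHz.
3 kHz ≤ fs/2 = 3.75 kHz, appears at 3 kHz.
2 kHz ≤ fs/2 = 3.75 kHz, passes unchanged.
30.5 kHz mod fs = 0.5 kHz.
0.5 kHz ≤ fs/2 = 3.75 kHz, appears at 0.5 kHz.
28.5 kHz mod fs = 6 kHz.
6 kHz > fs/2 = 3.75 kHz, folds to fs − 6 kHz = 1.5 kHz.
3 kHz ≤ fs/2 = 3.75 kHz, passes unchanged.
Distinct values: {0.5 kHz, 1.5 kHz, 2 kHz, 3 kHz} → 4.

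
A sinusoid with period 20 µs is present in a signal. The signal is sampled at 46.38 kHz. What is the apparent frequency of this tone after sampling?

3.62 kHz

T = 20 µs → f = 1/T = 50 kHz.
50 kHz mod fs = 3.62 kHz.
3.62 kHz ≤ fs/2 = 23.19 kHz, appears at 3.62 kHz.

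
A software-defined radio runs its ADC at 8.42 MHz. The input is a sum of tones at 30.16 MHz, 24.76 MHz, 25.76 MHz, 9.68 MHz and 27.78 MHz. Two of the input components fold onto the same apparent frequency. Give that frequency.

0.5 MHz

fs/2 = 4.21 MHz.
30.16 MHz mod fs = 4.9 MHz.
4.9 MHz > fs/2 = 4.21 MHz, folds to fs − 4.9 MHz = 3.52 MHz.
24.76 MHz mod fs = 7.92 MHz.
7.92 MHz > fs/2 = 4.21 MHz, folds to fs − 7.92 MHz = 0.5 MHz.
25.76 MHz mod fs = 0.5 MHz.
0.5 MHz ≤ fs/2 = 4.21 MHz, appears at 0.5 MHz.
9.68 MHz mod fs = 1.26 MHz.
1.26 MHz ≤ fs/2 = 4.21 MHz, appears at 1.26 MHz.
27.78 MHz mod fs = 2.52 MHz.
2.52 MHz ≤ fs/2 = 4.21 MHz, appears at 2.52 MHz.
24.76 MHz and 25.76 MHz both map to 0.5 MHz.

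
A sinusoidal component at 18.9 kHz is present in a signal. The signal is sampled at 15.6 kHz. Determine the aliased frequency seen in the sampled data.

18.9 kHz mod fs = 3.3 kHz.
3.3 kHz ≤ fs/2 = 7.8 kHz, appears at 3.3 kHz.

3.3 kHz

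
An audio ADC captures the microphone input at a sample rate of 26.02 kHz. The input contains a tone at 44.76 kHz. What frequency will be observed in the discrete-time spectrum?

44.76 kHz mod fs = 18.74 kHz.
18.74 kHz > fs/2 = 13.01 kHz, folds to fs − 18.74 kHz = 7.28 kHz.

7.28 kHz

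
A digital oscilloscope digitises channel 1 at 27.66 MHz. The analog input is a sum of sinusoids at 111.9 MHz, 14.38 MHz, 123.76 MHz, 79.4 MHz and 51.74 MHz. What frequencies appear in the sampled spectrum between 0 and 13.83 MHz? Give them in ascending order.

fs/2 = 13.83 MHz.
111.9 MHz mod fs = 1.26 MHz.
1.26 MHz ≤ fs/2 = 13.83 MHz, appears at 1.26 MHz.
14.38 MHz > fs/2 = 13.83 MHz, folds to fs − 14.38 MHz = 13.28 MHz.
123.76 MHz mod fs = 13.12 MHz.
13.12 MHz ≤ fs/2 = 13.83 MHz, appears at 13.12 MHz.
79.4 MHz mod fs = 24.08 MHz.
24.08 MHz > fs/2 = 13.83 MHz, folds to fs − 24.08 MHz = 3.58 MHz.
51.74 MHz mod fs = 24.08 MHz.
24.08 MHz > fs/2 = 13.83 MHz, folds to fs − 24.08 MHz = 3.58 MHz.
Distinct values: {1.26 MHz, 3.58 MHz, 13.12 MHz, 13.28 MHz}.

1.26 MHz, 3.58 MHz, 13.12 MHz, 13.28 MHz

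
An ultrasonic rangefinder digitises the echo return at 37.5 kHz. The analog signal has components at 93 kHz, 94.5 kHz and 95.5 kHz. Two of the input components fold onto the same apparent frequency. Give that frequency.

fs/2 = 18.75 kHz.
93 kHz mod fs = 18 kHz.
18 kHz ≤ fs/2 = 18.75 kHz, appears at 18 kHz.
94.5 kHz mod fs = 19.5 kHz.
19.5 kHz > fs/2 = 18.75 kHz, folds to fs − 19.5 kHz = 18 kHz.
95.5 kHz mod fs = 20.5 kHz.
20.5 kHz > fs/2 = 18.75 kHz, folds to fs − 20.5 kHz = 17 kHz.
93 kHz and 94.5 kHz both map to 18 kHz.

18 kHz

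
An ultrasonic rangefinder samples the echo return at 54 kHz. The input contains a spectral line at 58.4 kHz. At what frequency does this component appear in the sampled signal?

58.4 kHz mod fs = 4.4 kHz.
4.4 kHz ≤ fs/2 = 27 kHz, appears at 4.4 kHz.

4.4 kHz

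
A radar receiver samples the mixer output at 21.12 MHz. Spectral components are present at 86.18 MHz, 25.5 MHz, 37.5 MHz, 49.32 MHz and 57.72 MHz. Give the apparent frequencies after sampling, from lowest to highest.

1.7 MHz, 4.38 MHz, 4.74 MHz, 5.64 MHz, 7.08 MHz

fs/2 = 10.56 MHz.
86.18 MHz mod fs = 1.7 MHz.
1.7 MHz ≤ fs/2 = 10.56 MHz, appears at 1.7 MHz.
25.5 MHz mod fs = 4.38 MHz.
4.38 MHz ≤ fs/2 = 10.56 MHz, appears at 4.38 MHz.
37.5 MHz mod fs = 16.38 MHz.
16.38 MHz > fs/2 = 10.56 MHz, folds to fs − 16.38 MHz = 4.74 MHz.
49.32 MHz mod fs = 7.08 MHz.
7.08 MHz ≤ fs/2 = 10.56 MHz, appears at 7.08 MHz.
57.72 MHz mod fs = 15.48 MHz.
15.48 MHz > fs/2 = 10.56 MHz, folds to fs − 15.48 MHz = 5.64 MHz.
Distinct values: {1.7 MHz, 4.38 MHz, 4.74 MHz, 5.64 MHz, 7.08 MHz}.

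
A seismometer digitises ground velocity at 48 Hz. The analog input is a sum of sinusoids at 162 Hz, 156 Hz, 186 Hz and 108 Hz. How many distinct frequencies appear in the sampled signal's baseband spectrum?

3

fs/2 = 24 Hz.
162 Hz mod fs = 18 Hz.
18 Hz ≤ fs/2 = 24 Hz, appears at 18 Hz.
156 Hz mod fs = 12 Hz.
12 Hz ≤ fs/2 = 24 Hz, appears at 12 Hz.
186 Hz mod fs = 42 Hz.
42 Hz > fs/2 = 24 Hz, folds to fs − 42 Hz = 6 Hz.
108 Hz mod fs = 12 Hz.
12 Hz ≤ fs/2 = 24 Hz, appears at 12 Hz.
Distinct values: {6 Hz, 12 Hz, 18 Hz} → 3.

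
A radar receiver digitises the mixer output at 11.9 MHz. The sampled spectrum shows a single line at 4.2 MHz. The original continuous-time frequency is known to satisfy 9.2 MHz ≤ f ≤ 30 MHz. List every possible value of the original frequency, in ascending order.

16.1 MHz, 19.6 MHz, 28 MHz

Frequencies that alias to 4.2 MHz are k·fs ± 4.2 MHz for integer k ≥ 0.
k=0: 4.2 MHz.
k=1: 7.7 MHz, 16.1 MHz.
k=2: 19.6 MHz, 28 MHz.
k=3: 31.5 MHz, 39.9 MHz.
Within [9.2 MHz, 30 MHz]: 16.1 MHz, 19.6 MHz, 28 MHz.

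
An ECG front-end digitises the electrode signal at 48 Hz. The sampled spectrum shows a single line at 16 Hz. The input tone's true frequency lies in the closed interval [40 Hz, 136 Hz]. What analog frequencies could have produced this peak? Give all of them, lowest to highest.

Frequencies that alias to 16 Hz are k·fs ± 16 Hz for integer k ≥ 0.
k=0: 16 Hz.
k=1: 32 Hz, 64 Hz.
k=2: 80 Hz, 112 Hz.
k=3: 128 Hz, 160 Hz.
k=4: 176 Hz, 208 Hz.
Within [40 Hz, 136 Hz]: 64 Hz, 80 Hz, 112 Hz, 128 Hz.

64 Hz, 80 Hz, 112 Hz, 128 Hz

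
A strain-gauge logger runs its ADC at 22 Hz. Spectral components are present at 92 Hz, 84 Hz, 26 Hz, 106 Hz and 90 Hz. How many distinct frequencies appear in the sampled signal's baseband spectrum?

2

fs/2 = 11 Hz.
92 Hz mod fs = 4 Hz.
4 Hz ≤ fs/2 = 11 Hz, appears at 4 Hz.
84 Hz mod fs = 18 Hz.
18 Hz > fs/2 = 11 Hz, folds to fs − 18 Hz = 4 Hz.
26 Hz mod fs = 4 Hz.
4 Hz ≤ fs/2 = 11 Hz, appears at 4 Hz.
106 Hz mod fs = 18 Hz.
18 Hz > fs/2 = 11 Hz, folds to fs − 18 Hz = 4 Hz.
90 Hz mod fs = 2 Hz.
2 Hz ≤ fs/2 = 11 Hz, appears at 2 Hz.
Distinct values: {2 Hz, 4 Hz} → 2.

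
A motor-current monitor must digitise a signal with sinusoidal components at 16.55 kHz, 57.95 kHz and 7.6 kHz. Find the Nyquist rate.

115.9 kHz

Highest-frequency component: 57.95 kHz.
Nyquist rate = 2 × 57.95 kHz = 115.9 kHz.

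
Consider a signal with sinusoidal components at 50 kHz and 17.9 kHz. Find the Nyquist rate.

100 kHz

Highest-frequency component: 50 kHz.
Nyquist rate = 2 × 50 kHz = 100 kHz.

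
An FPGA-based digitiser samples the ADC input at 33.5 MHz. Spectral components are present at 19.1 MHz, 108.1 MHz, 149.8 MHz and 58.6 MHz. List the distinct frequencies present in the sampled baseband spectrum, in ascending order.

7.6 MHz, 8.4 MHz, 14.4 MHz, 15.8 MHz

fs/2 = 16.75 MHz.
19.1 MHz > fs/2 = 16.75 MHz, folds to fs − 19.1 MHz = 14.4 MHz.
108.1 MHz mod fs = 7.6 MHz.
7.6 MHz ≤ fs/2 = 16.75 MHz, appears at 7.6 MHz.
149.8 MHz mod fs = 15.8 MHz.
15.8 MHz ≤ fs/2 = 16.75 MHz, appears at 15.8 MHz.
58.6 MHz mod fs = 25.1 MHz.
25.1 MHz > fs/2 = 16.75 MHz, folds to fs − 25.1 MHz = 8.4 MHz.
Distinct values: {7.6 MHz, 8.4 MHz, 14.4 MHz, 15.8 MHz}.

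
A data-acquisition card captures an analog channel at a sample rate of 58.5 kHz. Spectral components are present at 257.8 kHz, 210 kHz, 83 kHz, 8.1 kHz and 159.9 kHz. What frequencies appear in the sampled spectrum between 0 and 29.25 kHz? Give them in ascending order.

fs/2 = 29.25 kHz.
257.8 kHz mod fs = 23.8 kHz.
23.8 kHz ≤ fs/2 = 29.25 kHz, appears at 23.8 kHz.
210 kHz mod fs = 34.5 kHz.
34.5 kHz > fs/2 = 29.25 kHz, folds to fs − 34.5 kHz = 24 kHz.
83 kHz mod fs = 24.5 kHz.
24.5 kHz ≤ fs/2 = 29.25 kHz, appears at 24.5 kHz.
8.1 kHz ≤ fs/2 = 29.25 kHz, passes unchanged.
159.9 kHz mod fs = 42.9 kHz.
42.9 kHz > fs/2 = 29.25 kHz, folds to fs − 42.9 kHz = 15.6 kHz.
Distinct values: {8.1 kHz, 15.6 kHz, 23.8 kHz, 24 kHz, 24.5 kHz}.

8.1 kHz, 15.6 kHz, 23.8 kHz, 24 kHz, 24.5 kHz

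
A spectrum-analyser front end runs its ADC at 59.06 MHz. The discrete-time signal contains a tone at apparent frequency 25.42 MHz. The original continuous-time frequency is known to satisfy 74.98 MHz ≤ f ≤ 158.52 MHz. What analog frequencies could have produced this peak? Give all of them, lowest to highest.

Frequencies that alias to 25.42 MHz are k·fs ± 25.42 MHz for integer k ≥ 0.
k=0: 25.42 MHz.
k=1: 33.64 MHz, 84.48 MHz.
k=2: 92.7 MHz, 143.54 MHz.
k=3: 151.76 MHz, 202.6 MHz.
k=4: 210.82 MHz, 261.66 MHz.
Within [74.98 MHz, 158.52 MHz]: 84.48 MHz, 92.7 MHz, 143.54 MHz, 151.76 MHz.

84.48 MHz, 92.7 MHz, 143.54 MHz, 151.76 MHz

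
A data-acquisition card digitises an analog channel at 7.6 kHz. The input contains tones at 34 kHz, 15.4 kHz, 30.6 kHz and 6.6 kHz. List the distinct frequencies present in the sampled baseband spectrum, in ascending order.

fs/2 = 3.8 kHz.
34 kHz mod fs = 3.6 kHz.
3.6 kHz ≤ fs/2 = 3.8 kHz, appears at 3.6 kHz.
15.4 kHz mod fs = 0.2 kHz.
0.2 kHz ≤ fs/2 = 3.8 kHz, appears at 0.2 kHz.
30.6 kHz mod fs = 0.2 kHz.
0.2 kHz ≤ fs/2 = 3.8 kHz, appears at 0.2 kHz.
6.6 kHz > fs/2 = 3.8 kHz, folds to fs − 6.6 kHz = 1 kHz.
Distinct values: {0.2 kHz, 1 kHz, 3.6 kHz}.

0.2 kHz, 1 kHz, 3.6 kHz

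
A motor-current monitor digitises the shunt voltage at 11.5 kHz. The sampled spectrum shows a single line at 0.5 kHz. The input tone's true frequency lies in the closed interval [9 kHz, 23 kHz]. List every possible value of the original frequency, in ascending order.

Frequencies that alias to 0.5 kHz are k·fs ± 0.5 kHz for integer k ≥ 0.
k=0: 0.5 kHz.
k=1: 11 kHz, 12 kHz.
k=2: 22.5 kHz, 23.5 kHz.
k=3: 34 kHz, 35 kHz.
Within [9 kHz, 23 kHz]: 11 kHz, 12 kHz, 22.5 kHz.

11 kHz, 12 kHz, 22.5 kHz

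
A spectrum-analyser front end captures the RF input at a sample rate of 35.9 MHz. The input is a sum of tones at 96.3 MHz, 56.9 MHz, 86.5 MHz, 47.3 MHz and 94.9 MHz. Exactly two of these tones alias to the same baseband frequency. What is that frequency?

11.4 MHz

fs/2 = 17.95 MHz.
96.3 MHz mod fs = 24.5 MHz.
24.5 MHz > fs/2 = 17.95 MHz, folds to fs − 24.5 MHz = 11.4 MHz.
56.9 MHz mod fs = 21 MHz.
21 MHz > fs/2 = 17.95 MHz, folds to fs − 21 MHz = 14.9 MHz.
86.5 MHz mod fs = 14.7 MHz.
14.7 MHz ≤ fs/2 = 17.95 MHz, appears at 14.7 MHz.
47.3 MHz mod fs = 11.4 MHz.
11.4 MHz ≤ fs/2 = 17.95 MHz, appears at 11.4 MHz.
94.9 MHz mod fs = 23.1 MHz.
23.1 MHz > fs/2 = 17.95 MHz, folds to fs − 23.1 MHz = 12.8 MHz.
47.3 MHz and 96.3 MHz both map to 11.4 MHz.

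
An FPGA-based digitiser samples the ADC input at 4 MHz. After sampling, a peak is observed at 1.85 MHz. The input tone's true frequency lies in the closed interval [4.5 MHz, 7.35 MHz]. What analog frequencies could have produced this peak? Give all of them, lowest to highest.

Frequencies that alias to 1.85 MHz are k·fs ± 1.85 MHz for integer k ≥ 0.
k=0: 1.85 MHz.
k=1: 2.15 MHz, 5.85 MHz.
k=2: 6.15 MHz, 9.85 MHz.
k=3: 10.15 MHz, 13.85 MHz.
Within [4.5 MHz, 7.35 MHz]: 5.85 MHz, 6.15 MHz.

5.85 MHz, 6.15 MHz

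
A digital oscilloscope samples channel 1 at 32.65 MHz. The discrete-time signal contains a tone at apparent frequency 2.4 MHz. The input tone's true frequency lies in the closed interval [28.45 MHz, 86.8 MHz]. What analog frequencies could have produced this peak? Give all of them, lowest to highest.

Frequencies that alias to 2.4 MHz are k·fs ± 2.4 MHz for integer k ≥ 0.
k=0: 2.4 MHz.
k=1: 30.25 MHz, 35.05 MHz.
k=2: 62.9 MHz, 67.7 MHz.
k=3: 95.55 MHz, 100.35 MHz.
Within [28.45 MHz, 86.8 MHz]: 30.25 MHz, 35.05 MHz, 62.9 MHz, 67.7 MHz.

30.25 MHz, 35.05 MHz, 62.9 MHz, 67.7 MHz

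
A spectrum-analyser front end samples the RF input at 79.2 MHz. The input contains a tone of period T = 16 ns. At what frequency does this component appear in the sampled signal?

T = 16 ns → f = 1/T = 62.5 MHz.
62.5 MHz > fs/2 = 39.6 MHz, folds to fs − 62.5 MHz = 16.7 MHz.

16.7 MHz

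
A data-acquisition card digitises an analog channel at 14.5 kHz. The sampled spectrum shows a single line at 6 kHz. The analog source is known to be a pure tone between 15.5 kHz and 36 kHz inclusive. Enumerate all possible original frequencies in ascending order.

Frequencies that alias to 6 kHz are k·fs ± 6 kHz for integer k ≥ 0.
k=0: 6 kHz.
k=1: 8.5 kHz, 20.5 kHz.
k=2: 23 kHz, 35 kHz.
k=3: 37.5 kHz, 49.5 kHz.
Within [15.5 kHz, 36 kHz]: 20.5 kHz, 23 kHz, 35 kHz.

20.5 kHz, 23 kHz, 35 kHz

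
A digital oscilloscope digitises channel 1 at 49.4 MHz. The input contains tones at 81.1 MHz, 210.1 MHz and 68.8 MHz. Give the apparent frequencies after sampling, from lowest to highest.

12.5 MHz, 17.7 MHz, 19.4 MHz

fs/2 = 24.7 MHz.
81.1 MHz mod fs = 31.7 MHz.
31.7 MHz > fs/2 = 24.7 MHz, folds to fs − 31.7 MHz = 17.7 MHz.
210.1 MHz mod fs = 12.5 MHz.
12.5 MHz ≤ fs/2 = 24.7 MHz, appears at 12.5 MHz.
68.8 MHz mod fs = 19.4 MHz.
19.4 MHz ≤ fs/2 = 24.7 MHz, appears at 19.4 MHz.
Distinct values: {12.5 MHz, 17.7 MHz, 19.4 MHz}.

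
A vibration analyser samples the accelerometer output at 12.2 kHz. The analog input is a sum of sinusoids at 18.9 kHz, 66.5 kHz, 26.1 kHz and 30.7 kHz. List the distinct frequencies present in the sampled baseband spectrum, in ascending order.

fs/2 = 6.1 kHz.
18.9 kHz mod fs = 6.7 kHz.
6.7 kHz > fs/2 = 6.1 kHz, folds to fs − 6.7 kHz = 5.5 kHz.
66.5 kHz mod fs = 5.5 kHz.
5.5 kHz ≤ fs/2 = 6.1 kHz, appears at 5.5 kHz.
26.1 kHz mod fs = 1.7 kHz.
1.7 kHz ≤ fs/2 = 6.1 kHz, appears at 1.7 kHz.
30.7 kHz mod fs = 6.3 kHz.
6.3 kHz > fs/2 = 6.1 kHz, folds to fs − 6.3 kHz = 5.9 kHz.
Distinct values: {1.7 kHz, 5.5 kHz, 5.9 kHz}.

1.7 kHz, 5.5 kHz, 5.9 kHz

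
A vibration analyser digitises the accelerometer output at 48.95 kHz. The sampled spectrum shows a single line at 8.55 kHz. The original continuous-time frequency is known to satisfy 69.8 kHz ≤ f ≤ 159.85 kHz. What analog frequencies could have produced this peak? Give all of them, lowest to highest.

89.35 kHz, 106.45 kHz, 138.3 kHz, 155.4 kHz

Frequencies that alias to 8.55 kHz are k·fs ± 8.55 kHz for integer k ≥ 0.
k=0: 8.55 kHz.
k=1: 40.4 kHz, 57.5 kHz.
k=2: 89.35 kHz, 106.45 kHz.
k=3: 138.3 kHz, 155.4 kHz.
k=4: 187.25 kHz, 204.35 kHz.
Within [69.8 kHz, 159.85 kHz]: 89.35 kHz, 106.45 kHz, 138.3 kHz, 155.4 kHz.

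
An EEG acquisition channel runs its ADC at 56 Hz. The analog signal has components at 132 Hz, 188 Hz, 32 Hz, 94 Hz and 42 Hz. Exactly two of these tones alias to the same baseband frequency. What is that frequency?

fs/2 = 28 Hz.
132 Hz mod fs = 20 Hz.
20 Hz ≤ fs/2 = 28 Hz, appears at 20 Hz.
188 Hz mod fs = 20 Hz.
20 Hz ≤ fs/2 = 28 Hz, appears at 20 Hz.
32 Hz > fs/2 = 28 Hz, folds to fs − 32 Hz = 24 Hz.
94 Hz mod fs = 38 Hz.
38 Hz > fs/2 = 28 Hz, folds to fs − 38 Hz = 18 Hz.
42 Hz > fs/2 = 28 Hz, folds to fs − 42 Hz = 14 Hz.
132 Hz and 188 Hz both map to 20 Hz.

20 Hz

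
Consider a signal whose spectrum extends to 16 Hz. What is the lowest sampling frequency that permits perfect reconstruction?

32 Hz

Nyquist rate = 2 × 16 Hz = 32 Hz.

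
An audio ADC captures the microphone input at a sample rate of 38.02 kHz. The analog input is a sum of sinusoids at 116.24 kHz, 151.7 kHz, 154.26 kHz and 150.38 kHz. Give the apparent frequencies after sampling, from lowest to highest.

fs/2 = 19.01 kHz.
116.24 kHz mod fs = 2.18 kHz.
2.18 kHz ≤ fs/2 = 19.01 kHz, appears at 2.18 kHz.
151.7 kHz mod fs = 37.64 kHz.
37.64 kHz > fs/2 = 19.01 kHz, folds to fs − 37.64 kHz = 0.38 kHz.
154.26 kHz mod fs = 2.18 kHz.
2.18 kHz ≤ fs/2 = 19.01 kHz, appears at 2.18 kHz.
150.38 kHz mod fs = 36.32 kHz.
36.32 kHz > fs/2 = 19.01 kHz, folds to fs − 36.32 kHz = 1.7 kHz.
Distinct values: {0.38 kHz, 1.7 kHz, 2.18 kHz}.

0.38 kHz, 1.7 kHz, 2.18 kHz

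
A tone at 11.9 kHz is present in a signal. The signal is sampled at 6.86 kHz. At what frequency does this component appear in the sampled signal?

1.82 kHz

11.9 kHz mod fs = 5.04 kHz.
5.04 kHz > fs/2 = 3.43 kHz, folds to fs − 5.04 kHz = 1.82 kHz.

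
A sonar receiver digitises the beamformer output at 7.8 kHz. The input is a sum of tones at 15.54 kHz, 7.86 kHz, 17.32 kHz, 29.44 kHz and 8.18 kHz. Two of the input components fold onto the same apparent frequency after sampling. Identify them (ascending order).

fs/2 = 3.9 kHz.
15.54 kHz mod fs = 7.74 kHz.
7.74 kHz > fs/2 = 3.9 kHz, folds to fs − 7.74 kHz = 0.06 kHz.
7.86 kHz mod fs = 0.06 kHz.
0.06 kHz ≤ fs/2 = 3.9 kHz, appears at 0.06 kHz.
17.32 kHz mod fs = 1.72 kHz.
1.72 kHz ≤ fs/2 = 3.9 kHz, appears at 1.72 kHz.
29.44 kHz mod fs = 6.04 kHz.
6.04 kHz > fs/2 = 3.9 kHz, folds to fs − 6.04 kHz = 1.76 kHz.
8.18 kHz mod fs = 0.38 kHz.
0.38 kHz ≤ fs/2 = 3.9 kHz, appears at 0.38 kHz.
7.86 kHz and 15.54 kHz both map to 0.06 kHz.

7.86 kHz, 15.54 kHz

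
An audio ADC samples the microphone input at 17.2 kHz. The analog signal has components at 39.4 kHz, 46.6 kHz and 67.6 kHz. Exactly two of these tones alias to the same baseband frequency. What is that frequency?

fs/2 = 8.6 kHz.
39.4 kHz mod fs = 5 kHz.
5 kHz ≤ fs/2 = 8.6 kHz, appears at 5 kHz.
46.6 kHz mod fs = 12.2 kHz.
12.2 kHz > fs/2 = 8.6 kHz, folds to fs − 12.2 kHz = 5 kHz.
67.6 kHz mod fs = 16 kHz.
16 kHz > fs/2 = 8.6 kHz, folds to fs − 16 kHz = 1.2 kHz.
39.4 kHz and 46.6 kHz both map to 5 kHz.

5 kHz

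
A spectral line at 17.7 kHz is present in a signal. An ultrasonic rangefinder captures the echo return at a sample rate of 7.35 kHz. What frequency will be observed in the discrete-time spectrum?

3 kHz

17.7 kHz mod fs = 3 kHz.
3 kHz ≤ fs/2 = 3.675 kHz, appears at 3 kHz.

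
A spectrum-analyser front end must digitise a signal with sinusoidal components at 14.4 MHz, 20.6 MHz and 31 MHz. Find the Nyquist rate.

62 MHz

Highest-frequency component: 31 MHz.
Nyquist rate = 2 × 31 MHz = 62 MHz.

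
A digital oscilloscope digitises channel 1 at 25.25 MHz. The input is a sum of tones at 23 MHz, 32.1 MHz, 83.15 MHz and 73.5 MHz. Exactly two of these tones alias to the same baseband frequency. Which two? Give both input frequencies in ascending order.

fs/2 = 12.625 MHz.
23 MHz > fs/2 = 12.625 MHz, folds to fs − 23 MHz = 2.25 MHz.
32.1 MHz mod fs = 6.85 MHz.
6.85 MHz ≤ fs/2 = 12.625 MHz, appears at 6.85 MHz.
83.15 MHz mod fs = 7.4 MHz.
7.4 MHz ≤ fs/2 = 12.625 MHz, appears at 7.4 MHz.
73.5 MHz mod fs = 23 MHz.
23 MHz > fs/2 = 12.625 MHz, folds to fs − 23 MHz = 2.25 MHz.
23 MHz and 73.5 MHz both map to 2.25 MHz.

23 MHz, 73.5 MHz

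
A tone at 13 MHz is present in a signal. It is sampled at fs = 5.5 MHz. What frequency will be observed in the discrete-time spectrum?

13 MHz mod fs = 2 MHz.
2 MHz ≤ fs/2 = 2.75 MHz, appears at 2 MHz.

2 MHz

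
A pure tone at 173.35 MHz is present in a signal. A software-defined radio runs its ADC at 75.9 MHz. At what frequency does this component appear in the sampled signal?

173.35 MHz mod fs = 21.55 MHz.
21.55 MHz ≤ fs/2 = 37.95 MHz, appears at 21.55 MHz.

21.55 MHz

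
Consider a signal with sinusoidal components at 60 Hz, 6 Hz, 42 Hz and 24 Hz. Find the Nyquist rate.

Highest-frequency component: 60 Hz.
Nyquist rate = 2 × 60 Hz = 120 Hz.

120 Hz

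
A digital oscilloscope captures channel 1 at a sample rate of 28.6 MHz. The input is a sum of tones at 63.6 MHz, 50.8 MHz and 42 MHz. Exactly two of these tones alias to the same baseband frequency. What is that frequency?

fs/2 = 14.3 MHz.
63.6 MHz mod fs = 6.4 MHz.
6.4 MHz ≤ fs/2 = 14.3 MHz, appears at 6.4 MHz.
50.8 MHz mod fs = 22.2 MHz.
22.2 MHz > fs/2 = 14.3 MHz, folds to fs − 22.2 MHz = 6.4 MHz.
42 MHz mod fs = 13.4 MHz.
13.4 MHz ≤ fs/2 = 14.3 MHz, appears at 13.4 MHz.
50.8 MHz and 63.6 MHz both map to 6.4 MHz.

6.4 MHz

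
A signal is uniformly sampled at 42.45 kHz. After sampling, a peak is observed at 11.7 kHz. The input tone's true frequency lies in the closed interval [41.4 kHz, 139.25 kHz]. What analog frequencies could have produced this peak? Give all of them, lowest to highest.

54.15 kHz, 73.2 kHz, 96.6 kHz, 115.65 kHz, 139.05 kHz

Frequencies that alias to 11.7 kHz are k·fs ± 11.7 kHz for integer k ≥ 0.
k=0: 11.7 kHz.
k=1: 30.75 kHz, 54.15 kHz.
k=2: 73.2 kHz, 96.6 kHz.
k=3: 115.65 kHz, 139.05 kHz.
k=4: 158.1 kHz, 181.5 kHz.
Within [41.4 kHz, 139.25 kHz]: 54.15 kHz, 73.2 kHz, 96.6 kHz, 115.65 kHz, 139.05 kHz.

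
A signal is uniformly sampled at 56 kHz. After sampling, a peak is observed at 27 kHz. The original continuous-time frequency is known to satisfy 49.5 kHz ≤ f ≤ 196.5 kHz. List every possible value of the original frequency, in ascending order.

83 kHz, 85 kHz, 139 kHz, 141 kHz, 195 kHz

Frequencies that alias to 27 kHz are k·fs ± 27 kHz for integer k ≥ 0.
k=0: 27 kHz.
k=1: 29 kHz, 83 kHz.
k=2: 85 kHz, 139 kHz.
k=3: 141 kHz, 195 kHz.
k=4: 197 kHz, 251 kHz.
Within [49.5 kHz, 196.5 kHz]: 83 kHz, 85 kHz, 139 kHz, 141 kHz, 195 kHz.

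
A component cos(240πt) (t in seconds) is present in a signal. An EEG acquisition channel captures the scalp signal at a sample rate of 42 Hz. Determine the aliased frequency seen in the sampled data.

6 Hz

ω = 240π rad/s → f = ω/(2π) = 120 Hz.
120 Hz mod fs = 36 Hz.
36 Hz > fs/2 = 21 Hz, folds to fs − 36 Hz = 6 Hz.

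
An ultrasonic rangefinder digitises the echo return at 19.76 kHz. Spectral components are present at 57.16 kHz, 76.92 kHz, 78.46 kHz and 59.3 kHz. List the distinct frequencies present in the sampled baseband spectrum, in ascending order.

0.02 kHz, 0.58 kHz, 2.12 kHz

fs/2 = 9.88 kHz.
57.16 kHz mod fs = 17.64 kHz.
17.64 kHz > fs/2 = 9.88 kHz, folds to fs − 17.64 kHz = 2.12 kHz.
76.92 kHz mod fs = 17.64 kHz.
17.64 kHz > fs/2 = 9.88 kHz, folds to fs − 17.64 kHz = 2.12 kHz.
78.46 kHz mod fs = 19.18 kHz.
19.18 kHz > fs/2 = 9.88 kHz, folds to fs − 19.18 kHz = 0.58 kHz.
59.3 kHz mod fs = 0.02 kHz.
0.02 kHz ≤ fs/2 = 9.88 kHz, appears at 0.02 kHz.
Distinct values: {0.02 kHz, 0.58 kHz, 2.12 kHz}.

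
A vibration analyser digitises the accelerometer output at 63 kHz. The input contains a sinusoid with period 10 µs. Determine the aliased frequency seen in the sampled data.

26 kHz

T = 10 µs → f = 1/T = 100 kHz.
100 kHz mod fs = 37 kHz.
37 kHz > fs/2 = 31.5 kHz, folds to fs − 37 kHz = 26 kHz.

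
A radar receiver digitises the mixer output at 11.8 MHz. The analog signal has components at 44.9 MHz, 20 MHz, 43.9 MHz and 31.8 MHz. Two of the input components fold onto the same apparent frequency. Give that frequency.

3.6 MHz

fs/2 = 5.9 MHz.
44.9 MHz mod fs = 9.5 MHz.
9.5 MHz > fs/2 = 5.9 MHz, folds to fs − 9.5 MHz = 2.3 MHz.
20 MHz mod fs = 8.2 MHz.
8.2 MHz > fs/2 = 5.9 MHz, folds to fs − 8.2 MHz = 3.6 MHz.
43.9 MHz mod fs = 8.5 MHz.
8.5 MHz > fs/2 = 5.9 MHz, folds to fs − 8.5 MHz = 3.3 MHz.
31.8 MHz mod fs = 8.2 MHz.
8.2 MHz > fs/2 = 5.9 MHz, folds to fs − 8.2 MHz = 3.6 MHz.
20 MHz and 31.8 MHz both map to 3.6 MHz.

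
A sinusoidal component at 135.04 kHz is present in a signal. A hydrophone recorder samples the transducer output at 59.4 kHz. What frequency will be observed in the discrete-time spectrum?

135.04 kHz mod fs = 16.24 kHz.
16.24 kHz ≤ fs/2 = 29.7 kHz, appears at 16.24 kHz.

16.24 kHz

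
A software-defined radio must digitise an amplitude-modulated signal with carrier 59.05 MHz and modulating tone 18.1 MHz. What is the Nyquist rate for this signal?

AM sidebands sit at fc ± fm = 40.95 MHz and 77.15 MHz.
Highest-frequency component: 77.15 MHz.
Nyquist rate = 2 × 77.15 MHz = 154.3 MHz.

154.3 MHz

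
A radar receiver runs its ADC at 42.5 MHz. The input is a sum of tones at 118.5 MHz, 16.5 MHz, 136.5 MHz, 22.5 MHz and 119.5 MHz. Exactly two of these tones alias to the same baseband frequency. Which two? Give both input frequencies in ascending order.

118.5 MHz, 136.5 MHz

fs/2 = 21.25 MHz.
118.5 MHz mod fs = 33.5 MHz.
33.5 MHz > fs/2 = 21.25 MHz, folds to fs − 33.5 MHz = 9 MHz.
16.5 MHz ≤ fs/2 = 21.25 MHz, passes unchanged.
136.5 MHz mod fs = 9 MHz.
9 MHz ≤ fs/2 = 21.25 MHz, appears at 9 MHz.
22.5 MHz > fs/2 = 21.25 MHz, folds to fs − 22.5 MHz = 20 MHz.
119.5 MHz mod fs = 34.5 MHz.
34.5 MHz > fs/2 = 21.25 MHz, folds to fs − 34.5 MHz = 8 MHz.
118.5 MHz and 136.5 MHz both map to 9 MHz.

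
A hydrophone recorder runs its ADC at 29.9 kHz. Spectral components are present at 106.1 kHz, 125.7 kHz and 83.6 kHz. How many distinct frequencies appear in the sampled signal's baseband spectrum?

fs/2 = 14.95 kHz.
106.1 kHz mod fs = 16.4 kHz.
16.4 kHz > fs/2 = 14.95 kHz, folds to fs − 16.4 kHz = 13.5 kHz.
125.7 kHz mod fs = 6.1 kHz.
6.1 kHz ≤ fs/2 = 14.95 kHz, appears at 6.1 kHz.
83.6 kHz mod fs = 23.8 kHz.
23.8 kHz > fs/2 = 14.95 kHz, folds to fs − 23.8 kHz = 6.1 kHz.
Distinct values: {6.1 kHz, 13.5 kHz} → 2.

2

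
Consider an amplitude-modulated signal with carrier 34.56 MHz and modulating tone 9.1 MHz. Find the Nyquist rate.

AM sidebands sit at fc ± fm = 25.46 MHz and 43.66 MHz.
Highest-frequency component: 43.66 MHz.
Nyquist rate = 2 × 43.66 MHz = 87.32 MHz.

87.32 MHz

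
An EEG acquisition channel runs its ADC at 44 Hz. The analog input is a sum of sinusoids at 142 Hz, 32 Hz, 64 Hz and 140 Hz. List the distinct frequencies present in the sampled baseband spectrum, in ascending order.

fs/2 = 22 Hz.
142 Hz mod fs = 10 Hz.
10 Hz ≤ fs/2 = 22 Hz, appears at 10 Hz.
32 Hz > fs/2 = 22 Hz, folds to fs − 32 Hz = 12 Hz.
64 Hz mod fs = 20 Hz.
20 Hz ≤ fs/2 = 22 Hz, appears at 20 Hz.
140 Hz mod fs = 8 Hz.
8 Hz ≤ fs/2 = 22 Hz, appears at 8 Hz.
Distinct values: {8 Hz, 10 Hz, 12 Hz, 20 Hz}.

8 Hz, 10 Hz, 12 Hz, 20 Hz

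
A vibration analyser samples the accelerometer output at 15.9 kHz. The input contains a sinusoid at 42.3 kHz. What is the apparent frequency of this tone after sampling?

5.4 kHz

42.3 kHz mod fs = 10.5 kHz.
10.5 kHz > fs/2 = 7.95 kHz, folds to fs − 10.5 kHz = 5.4 kHz.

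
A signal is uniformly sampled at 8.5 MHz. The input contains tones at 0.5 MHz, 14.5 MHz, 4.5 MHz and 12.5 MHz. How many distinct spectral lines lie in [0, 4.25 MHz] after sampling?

3

fs/2 = 4.25 MHz.
0.5 MHz ≤ fs/2 = 4.25 MHz, passes unchanged.
14.5 MHz mod fs = 6 MHz.
6 MHz > fs/2 = 4.25 MHz, folds to fs − 6 MHz = 2.5 MHz.
4.5 MHz > fs/2 = 4.25 MHz, folds to fs − 4.5 MHz = 4 MHz.
12.5 MHz mod fs = 4 MHz.
4 MHz ≤ fs/2 = 4.25 MHz, appears at 4 MHz.
Distinct values: {0.5 MHz, 2.5 MHz, 4 MHz} → 3.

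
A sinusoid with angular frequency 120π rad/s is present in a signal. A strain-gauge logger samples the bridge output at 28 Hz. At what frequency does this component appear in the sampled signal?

ω = 120π rad/s → f = ω/(2π) = 60 Hz.
60 Hz mod fs = 4 Hz.
4 Hz ≤ fs/2 = 14 Hz, appears at 4 Hz.

4 Hz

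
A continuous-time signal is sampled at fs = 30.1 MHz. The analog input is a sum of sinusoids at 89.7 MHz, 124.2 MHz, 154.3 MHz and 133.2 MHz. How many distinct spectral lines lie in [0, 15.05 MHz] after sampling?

3

fs/2 = 15.05 MHz.
89.7 MHz mod fs = 29.5 MHz.
29.5 MHz > fs/2 = 15.05 MHz, folds to fs − 29.5 MHz = 0.6 MHz.
124.2 MHz mod fs = 3.8 MHz.
3.8 MHz ≤ fs/2 = 15.05 MHz, appears at 3.8 MHz.
154.3 MHz mod fs = 3.8 MHz.
3.8 MHz ≤ fs/2 = 15.05 MHz, appears at 3.8 MHz.
133.2 MHz mod fs = 12.8 MHz.
12.8 MHz ≤ fs/2 = 15.05 MHz, appears at 12.8 MHz.
Distinct values: {0.6 MHz, 3.8 MHz, 12.8 MHz} → 3.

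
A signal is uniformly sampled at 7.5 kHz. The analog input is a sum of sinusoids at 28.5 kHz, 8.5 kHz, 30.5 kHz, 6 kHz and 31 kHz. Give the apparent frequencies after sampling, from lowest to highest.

fs/2 = 3.75 kHz.
28.5 kHz mod fs = 6 kHz.
6 kHz > fs/2 = 3.75 kHz, folds to fs − 6 kHz = 1.5 kHz.
8.5 kHz mod fs = 1 kHz.
1 kHz ≤ fs/2 = 3.75 kHz, appears at 1 kHz.
30.5 kHz mod fs = 0.5 kHz.
0.5 kHz ≤ fs/2 = 3.75 kHz, appears at 0.5 kHz.
6 kHz > fs/2 = 3.75 kHz, folds to fs − 6 kHz = 1.5 kHz.
31 kHz mod fs = 1 kHz.
1 kHz ≤ fs/2 = 3.75 kHz, appears at 1 kHz.
Distinct values: {0.5 kHz, 1 kHz, 1.5 kHz}.

0.5 kHz, 1 kHz, 1.5 kHz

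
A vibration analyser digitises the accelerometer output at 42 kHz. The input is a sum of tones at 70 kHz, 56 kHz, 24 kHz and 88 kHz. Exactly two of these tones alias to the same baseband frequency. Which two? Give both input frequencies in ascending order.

fs/2 = 21 kHz.
70 kHz mod fs = 28 kHz.
28 kHz > fs/2 = 21 kHz, folds to fs − 28 kHz = 14 kHz.
56 kHz mod fs = 14 kHz.
14 kHz ≤ fs/2 = 21 kHz, appears at 14 kHz.
24 kHz > fs/2 = 21 kHz, folds to fs − 24 kHz = 18 kHz.
88 kHz mod fs = 4 kHz.
4 kHz ≤ fs/2 = 21 kHz, appears at 4 kHz.
56 kHz and 70 kHz both map to 14 kHz.

56 kHz, 70 kHz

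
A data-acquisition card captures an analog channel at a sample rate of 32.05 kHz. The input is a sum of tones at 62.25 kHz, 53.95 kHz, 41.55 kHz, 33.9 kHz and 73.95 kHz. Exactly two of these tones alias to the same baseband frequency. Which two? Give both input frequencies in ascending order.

33.9 kHz, 62.25 kHz

fs/2 = 16.025 kHz.
62.25 kHz mod fs = 30.2 kHz.
30.2 kHz > fs/2 = 16.025 kHz, folds to fs − 30.2 kHz = 1.85 kHz.
53.95 kHz mod fs = 21.9 kHz.
21.9 kHz > fs/2 = 16.025 kHz, folds to fs − 21.9 kHz = 10.15 kHz.
41.55 kHz mod fs = 9.5 kHz.
9.5 kHz ≤ fs/2 = 16.025 kHz, appears at 9.5 kHz.
33.9 kHz mod fs = 1.85 kHz.
1.85 kHz ≤ fs/2 = 16.025 kHz, appears at 1.85 kHz.
73.95 kHz mod fs = 9.85 kHz.
9.85 kHz ≤ fs/2 = 16.025 kHz, appears at 9.85 kHz.
33.9 kHz and 62.25 kHz both map to 1.85 kHz.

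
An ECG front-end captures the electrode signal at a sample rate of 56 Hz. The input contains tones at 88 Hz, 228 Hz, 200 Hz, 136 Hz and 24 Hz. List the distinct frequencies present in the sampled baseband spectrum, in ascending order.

fs/2 = 28 Hz.
88 Hz mod fs = 32 Hz.
32 Hz > fs/2 = 28 Hz, folds to fs − 32 Hz = 24 Hz.
228 Hz mod fs = 4 Hz.
4 Hz ≤ fs/2 = 28 Hz, appears at 4 Hz.
200 Hz mod fs = 32 Hz.
32 Hz > fs/2 = 28 Hz, folds to fs − 32 Hz = 24 Hz.
136 Hz mod fs = 24 Hz.
24 Hz ≤ fs/2 = 28 Hz, appears at 24 Hz.
24 Hz ≤ fs/2 = 28 Hz, passes unchanged.
Distinct values: {4 Hz, 24 Hz}.

4 Hz, 24 Hz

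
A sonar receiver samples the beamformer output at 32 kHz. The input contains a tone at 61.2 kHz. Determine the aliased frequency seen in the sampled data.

61.2 kHz mod fs = 29.2 kHz.
29.2 kHz > fs/2 = 16 kHz, folds to fs − 29.2 kHz = 2.8 kHz.

2.8 kHz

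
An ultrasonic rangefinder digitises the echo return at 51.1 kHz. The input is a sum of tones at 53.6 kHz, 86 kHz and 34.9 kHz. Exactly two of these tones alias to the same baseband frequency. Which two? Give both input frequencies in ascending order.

fs/2 = 25.55 kHz.
53.6 kHz mod fs = 2.5 kHz.
2.5 kHz ≤ fs/2 = 25.55 kHz, appears at 2.5 kHz.
86 kHz mod fs = 34.9 kHz.
34.9 kHz > fs/2 = 25.55 kHz, folds to fs − 34.9 kHz = 16.2 kHz.
34.9 kHz > fs/2 = 25.55 kHz, folds to fs − 34.9 kHz = 16.2 kHz.
34.9 kHz and 86 kHz both map to 16.2 kHz.

34.9 kHz, 86 kHz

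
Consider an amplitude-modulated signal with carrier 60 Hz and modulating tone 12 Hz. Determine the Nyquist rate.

144 Hz

AM sidebands sit at fc ± fm = 48 Hz and 72 Hz.
Highest-frequency component: 72 Hz.
Nyquist rate = 2 × 72 Hz = 144 Hz.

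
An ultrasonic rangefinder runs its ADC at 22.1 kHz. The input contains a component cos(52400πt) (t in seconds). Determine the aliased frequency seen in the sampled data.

ω = 52400π rad/s → f = ω/(2π) = 26200 Hz = 26.2 kHz.
26.2 kHz mod fs = 4.1 kHz.
4.1 kHz ≤ fs/2 = 11.05 kHz, appears at 4.1 kHz.

4.1 kHz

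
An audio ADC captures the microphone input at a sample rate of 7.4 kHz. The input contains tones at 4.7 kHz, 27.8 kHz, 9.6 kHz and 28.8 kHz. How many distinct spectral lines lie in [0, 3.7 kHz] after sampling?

fs/2 = 3.7 kHz.
4.7 kHz > fs/2 = 3.7 kHz, folds to fs − 4.7 kHz = 2.7 kHz.
27.8 kHz mod fs = 5.6 kHz.
5.6 kHz > fs/2 = 3.7 kHz, folds to fs − 5.6 kHz = 1.8 kHz.
9.6 kHz mod fs = 2.2 kHz.
2.2 kHz ≤ fs/2 = 3.7 kHz, appears at 2.2 kHz.
28.8 kHz mod fs = 6.6 kHz.
6.6 kHz > fs/2 = 3.7 kHz, folds to fs − 6.6 kHz = 0.8 kHz.
Distinct values: {0.8 kHz, 1.8 kHz, 2.2 kHz, 2.7 kHz} → 4.

4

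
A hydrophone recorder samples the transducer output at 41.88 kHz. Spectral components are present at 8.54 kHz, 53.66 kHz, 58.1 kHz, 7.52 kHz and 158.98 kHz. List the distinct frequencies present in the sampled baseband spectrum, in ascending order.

fs/2 = 20.94 kHz.
8.54 kHz ≤ fs/2 = 20.94 kHz, passes unchanged.
53.66 kHz mod fs = 11.78 kHz.
11.78 kHz ≤ fs/2 = 20.94 kHz, appears at 11.78 kHz.
58.1 kHz mod fs = 16.22 kHz.
16.22 kHz ≤ fs/2 = 20.94 kHz, appears at 16.22 kHz.
7.52 kHz ≤ fs/2 = 20.94 kHz, passes unchanged.
158.98 kHz mod fs = 33.34 kHz.
33.34 kHz > fs/2 = 20.94 kHz, folds to fs − 33.34 kHz = 8.54 kHz.
Distinct values: {7.52 kHz, 8.54 kHz, 11.78 kHz, 16.22 kHz}.

7.52 kHz, 8.54 kHz, 11.78 kHz, 16.22 kHz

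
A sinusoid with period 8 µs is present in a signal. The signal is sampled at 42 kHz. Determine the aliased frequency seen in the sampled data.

1 kHz

T = 8 µs → f = 1/T = 125 kHz.
125 kHz mod fs = 41 kHz.
41 kHz > fs/2 = 21 kHz, folds to fs − 41 kHz = 1 kHz.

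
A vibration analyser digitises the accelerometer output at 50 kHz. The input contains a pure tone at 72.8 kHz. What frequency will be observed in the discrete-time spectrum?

22.8 kHz

72.8 kHz mod fs = 22.8 kHz.
22.8 kHz ≤ fs/2 = 25 kHz, appears at 22.8 kHz.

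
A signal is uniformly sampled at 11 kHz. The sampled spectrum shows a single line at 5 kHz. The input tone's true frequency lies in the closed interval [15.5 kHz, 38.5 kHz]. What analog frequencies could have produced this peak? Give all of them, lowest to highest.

Frequencies that alias to 5 kHz are k·fs ± 5 kHz for integer k ≥ 0.
k=0: 5 kHz.
k=1: 6 kHz, 16 kHz.
k=2: 17 kHz, 27 kHz.
k=3: 28 kHz, 38 kHz.
k=4: 39 kHz, 49 kHz.
Within [15.5 kHz, 38.5 kHz]: 16 kHz, 17 kHz, 27 kHz, 28 kHz, 38 kHz.

16 kHz, 17 kHz, 27 kHz, 28 kHz, 38 kHz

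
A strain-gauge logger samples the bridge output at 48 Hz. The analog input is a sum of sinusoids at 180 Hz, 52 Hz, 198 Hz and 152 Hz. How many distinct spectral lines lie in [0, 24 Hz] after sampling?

4

fs/2 = 24 Hz.
180 Hz mod fs = 36 Hz.
36 Hz > fs/2 = 24 Hz, folds to fs − 36 Hz = 12 Hz.
52 Hz mod fs = 4 Hz.
4 Hz ≤ fs/2 = 24 Hz, appears at 4 Hz.
198 Hz mod fs = 6 Hz.
6 Hz ≤ fs/2 = 24 Hz, appears at 6 Hz.
152 Hz mod fs = 8 Hz.
8 Hz ≤ fs/2 = 24 Hz, appears at 8 Hz.
Distinct values: {4 Hz, 6 Hz, 8 Hz, 12 Hz} → 4.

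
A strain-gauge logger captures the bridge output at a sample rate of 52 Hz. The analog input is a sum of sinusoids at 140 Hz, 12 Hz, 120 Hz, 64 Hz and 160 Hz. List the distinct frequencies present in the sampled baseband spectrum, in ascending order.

fs/2 = 26 Hz.
140 Hz mod fs = 36 Hz.
36 Hz > fs/2 = 26 Hz, folds to fs − 36 Hz = 16 Hz.
12 Hz ≤ fs/2 = 26 Hz, passes unchanged.
120 Hz mod fs = 16 Hz.
16 Hz ≤ fs/2 = 26 Hz, appears at 16 Hz.
64 Hz mod fs = 12 Hz.
12 Hz ≤ fs/2 = 26 Hz, appears at 12 Hz.
160 Hz mod fs = 4 Hz.
4 Hz ≤ fs/2 = 26 Hz, appears at 4 Hz.
Distinct values: {4 Hz, 12 Hz, 16 Hz}.

4 Hz, 12 Hz, 16 Hz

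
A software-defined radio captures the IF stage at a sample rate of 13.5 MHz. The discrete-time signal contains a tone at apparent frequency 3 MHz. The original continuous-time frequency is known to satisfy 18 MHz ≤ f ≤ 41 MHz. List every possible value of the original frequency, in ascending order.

24 MHz, 30 MHz, 37.5 MHz

Frequencies that alias to 3 MHz are k·fs ± 3 MHz for integer k ≥ 0.
k=0: 3 MHz.
k=1: 10.5 MHz, 16.5 MHz.
k=2: 24 MHz, 30 MHz.
k=3: 37.5 MHz, 43.5 MHz.
k=4: 51 MHz, 57 MHz.
Within [18 MHz, 41 MHz]: 24 MHz, 30 MHz, 37.5 MHz.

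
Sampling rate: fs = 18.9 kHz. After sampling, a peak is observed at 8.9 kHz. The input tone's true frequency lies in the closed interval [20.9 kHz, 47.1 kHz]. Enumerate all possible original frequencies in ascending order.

27.8 kHz, 28.9 kHz, 46.7 kHz

Frequencies that alias to 8.9 kHz are k·fs ± 8.9 kHz for integer k ≥ 0.
k=0: 8.9 kHz.
k=1: 10 kHz, 27.8 kHz.
k=2: 28.9 kHz, 46.7 kHz.
k=3: 47.8 kHz, 65.6 kHz.
Within [20.9 kHz, 47.1 kHz]: 27.8 kHz, 28.9 kHz, 46.7 kHz.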